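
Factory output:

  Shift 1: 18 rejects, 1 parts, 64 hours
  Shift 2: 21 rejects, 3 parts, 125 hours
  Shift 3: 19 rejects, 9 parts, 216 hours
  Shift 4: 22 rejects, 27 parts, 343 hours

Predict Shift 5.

For the rejects, alternating steps +3, −2, +3, −2, …: 18, 21, 19, 22 → 20.
Parts goes 1, 3, 9, 27 → 81 (×3 each step).
Hours goes 64, 125, 216, 343 → 512 (perfect cubes: 4³, 5³, 6³, …).
Putting it together: 20 rejects, 81 parts, 512 hours.

20 rejects, 81 parts, 512 hours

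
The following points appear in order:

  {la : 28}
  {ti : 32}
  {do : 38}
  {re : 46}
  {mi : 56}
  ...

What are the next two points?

Note: runs through the solfège scale do→ti; la, ti, do, re, mi → fa → sol.
Second slot — differences are 4, 6, 8, … (increasing by 2 each time): 28, 32, 38, 46, 56 → 68 → 82.
So the next two points are {fa : 68} and {sol : 82}.

{fa : 68}, {sol : 82}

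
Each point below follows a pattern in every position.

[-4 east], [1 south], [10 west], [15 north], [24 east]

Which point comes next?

First coordinate: -4, 1, 10, 15, 24 → 29 (alternating steps +5, +9, +5, +9, …).
For the direction, repeats east → south → west → north: east, south, west, north, east → south.
So the next point is [29 south].

[29 south]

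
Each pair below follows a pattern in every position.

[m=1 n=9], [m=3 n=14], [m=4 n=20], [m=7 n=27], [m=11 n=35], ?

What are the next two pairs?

[m=18 n=44], [m=29 n=54]

M — each term is the sum of the two before it: 1, 3, 4, 7, 11 → 18 → 29.
N: differences are 5, 6, 7, … (increasing by 1 each time), so 9, 14, 20, 27, 35 → 44 → 54.
Putting the parts together: [m=18 n=44] and then [m=29 n=54].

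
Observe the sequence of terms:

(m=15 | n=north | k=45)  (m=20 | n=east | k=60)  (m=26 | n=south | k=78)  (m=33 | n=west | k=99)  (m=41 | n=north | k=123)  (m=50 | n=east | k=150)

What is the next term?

M — differences are 5, 6, 7, … (increasing by 1 each time): 15, 20, 26, 33, 41, 50 → 60.
For the n, repeats north → east → south → west: north, east, south, west, north, east → south.
For the k, always 3 × the m: 45, 60, 78, 99, 123, 150 → 180.
So the next term is (m=60 | n=south | k=180).

(m=60 | n=south | k=180)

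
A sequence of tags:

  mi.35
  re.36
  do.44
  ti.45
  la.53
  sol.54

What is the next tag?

Note — runs backward through the solfège scale do→ti: mi, re, do, ti, la, sol → fa.
Second component — alternating steps +1, +8, +1, +8, …: 35, 36, 44, 45, 53, 54 → 62.
So the next tag is fa.62.

fa.62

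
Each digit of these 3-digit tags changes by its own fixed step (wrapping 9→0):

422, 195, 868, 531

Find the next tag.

First digit — −3 each step, mod 10: 4, 1, 8, 5 → 2.
Second digit: −3 each step, mod 10; 2, 9, 6, 3 → 0.
For the third digit, +3 each step, mod 10: 2, 5, 8, 1 → 4.
Combining the parts gives 204.

204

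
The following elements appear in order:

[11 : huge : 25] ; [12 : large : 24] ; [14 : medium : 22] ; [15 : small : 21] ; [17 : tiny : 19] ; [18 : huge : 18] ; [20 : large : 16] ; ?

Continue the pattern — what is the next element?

[21 : medium : 15]

First part: alternating steps +1, +2, +1, +2, …; 11, 12, 14, 15, 17, 18, 20 → 21.
Size: huge, large, medium, small, tiny, huge, large → medium (repeats huge → large → medium → small → tiny).
Third part: 25, 24, 22, 21, 19, 18, 16 → 15 (together with the first part always sums to 36).
Combining the parts gives [21 : medium : 15].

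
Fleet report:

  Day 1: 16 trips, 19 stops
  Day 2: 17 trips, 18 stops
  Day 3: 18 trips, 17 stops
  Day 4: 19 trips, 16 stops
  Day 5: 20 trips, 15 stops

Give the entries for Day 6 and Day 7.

21 trips, 14 stops; 22 trips, 13 stops

Trips: 16, 17, 18, 19, 20 → 21 → 22 (+1 each step).
Stops: together with the trips always sums to 35, so 19, 18, 17, 16, 15 → 14 → 13.
Putting the parts together: 21 trips, 14 stops and then 22 trips, 13 stops.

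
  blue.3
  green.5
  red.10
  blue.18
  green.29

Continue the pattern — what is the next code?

red.43

Colour — repeats blue → green → red: blue, green, red, blue, green → red.
Second component: differences are 2, 5, 8, … (increasing by 3 each time); 3, 5, 10, 18, 29 → 43.
Combining the parts gives red.43.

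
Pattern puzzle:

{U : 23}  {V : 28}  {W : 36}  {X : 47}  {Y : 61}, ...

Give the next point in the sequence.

Letter: letters move forward 1 place in the alphabet; U, V, W, X, Y → Z.
Second value goes 23, 28, 36, 47, 61 → 78 (differences are 5, 8, 11, … (increasing by 3 each time)).
Combining the parts gives {Z : 78}.

{Z : 78}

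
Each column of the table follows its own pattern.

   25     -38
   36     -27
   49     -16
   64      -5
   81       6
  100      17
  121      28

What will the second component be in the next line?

39

First component goes 25, 36, 49, 64, 81, 100, 121 → 144 (perfect squares: 5², 6², 7², …).
Second component: -38, -27, -16, -5, 6, 17, 28 → 39 (+11 each step).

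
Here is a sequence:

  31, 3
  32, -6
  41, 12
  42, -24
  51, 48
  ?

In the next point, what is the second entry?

First entry: alternating steps +1, +9, +1, +9, …; 31, 32, 41, 42, 51 → 52.
Second entry goes 3, -6, 12, -24, 48 → -96 (×(-2) each step).

-96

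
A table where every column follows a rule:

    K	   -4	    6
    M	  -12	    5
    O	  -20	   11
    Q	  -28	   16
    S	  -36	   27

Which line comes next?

Letter: K, M, O, Q, S → U (letters move forward 2 places in the alphabet).
For the second component, −8 each step: -4, -12, -20, -28, -36 → -44.
Third component: each term is the sum of the two before it; 6, 5, 11, 16, 27 → 43.
So the next line is U  -44  43.

U  -44  43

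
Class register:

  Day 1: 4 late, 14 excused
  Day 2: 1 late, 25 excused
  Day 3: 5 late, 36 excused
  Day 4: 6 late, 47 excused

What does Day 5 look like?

Late goes 4, 1, 5, 6 → 11 (each term is the sum of the two before it).
Excused: +11 each step, so 14, 25, 36, 47 → 58.
Putting it together: 11 late, 58 excused.

11 late, 58 excused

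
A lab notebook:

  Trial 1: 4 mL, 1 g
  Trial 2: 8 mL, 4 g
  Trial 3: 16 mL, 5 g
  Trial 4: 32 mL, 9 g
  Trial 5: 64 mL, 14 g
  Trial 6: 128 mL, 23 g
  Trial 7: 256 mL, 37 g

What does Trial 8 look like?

ML goes 4, 8, 16, 32, 64, 128, 256 → 512 (×2 each step).
G: each term is the sum of the two before it; 1, 4, 5, 9, 14, 23, 37 → 60.
So the next line is 512 mL, 60 g.

512 mL, 60 g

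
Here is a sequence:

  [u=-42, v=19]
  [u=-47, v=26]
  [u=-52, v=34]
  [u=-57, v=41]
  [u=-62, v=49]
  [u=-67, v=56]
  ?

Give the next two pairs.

U goes -42, -47, -52, -57, -62, -67 → -72 → -77 (−5 each step).
V: alternating steps +7, +8, +7, +8, …, so 19, 26, 34, 41, 49, 56 → 64 → 71.
So the next two pairs are [u=-72, v=64] and [u=-77, v=71].

[u=-72, v=64], [u=-77, v=71]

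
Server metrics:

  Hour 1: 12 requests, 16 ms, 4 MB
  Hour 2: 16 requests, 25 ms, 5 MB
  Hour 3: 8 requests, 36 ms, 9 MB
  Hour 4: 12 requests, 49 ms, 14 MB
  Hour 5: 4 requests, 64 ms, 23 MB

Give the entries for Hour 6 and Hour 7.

Requests — alternating steps +4, −8, +4, −8, …: 12, 16, 8, 12, 4 → 8 → 0.
Ms: perfect squares: 4², 5², 6², …; 16, 25, 36, 49, 64 → 81 → 100.
MB: each term is the sum of the two before it, so 4, 5, 9, 14, 23 → 37 → 60.
So the next two records are 8 requests, 81 ms, 37 MB and 0 requests, 100 ms, 60 MB.

8 requests, 81 ms, 37 MB; 0 requests, 100 ms, 60 MB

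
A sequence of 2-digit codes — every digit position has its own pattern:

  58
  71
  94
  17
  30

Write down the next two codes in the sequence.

53, 76

First digit goes 5, 7, 9, 1, 3 → 5 → 7 (+2 each step, mod 10).
Second digit: 8, 1, 4, 7, 0 → 3 → 6 (+3 each step, mod 10).
So the next two codes are 53 and 76.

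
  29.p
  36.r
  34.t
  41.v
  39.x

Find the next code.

First component: alternating steps +7, −2, +7, −2, …, so 29, 36, 34, 41, 39 → 46.
Letter: letters move forward 2 places in the alphabet; p, r, t, v, x → z.
So the next code is 46.z.

46.z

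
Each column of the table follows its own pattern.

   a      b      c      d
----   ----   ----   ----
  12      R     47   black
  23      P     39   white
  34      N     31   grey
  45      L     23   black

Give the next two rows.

56  J  15  white; 67  H  7  grey

Column a — +11 each step: 12, 23, 34, 45 → 56 → 67.
Column b: letters move back 2 places in the alphabet; R, P, N, L → J → H.
Column c: 47, 39, 31, 23 → 15 → 7 (−8 each step).
Column d: repeats black → white → grey, so black, white, grey, black → white → grey.
So the next two rows are 56  J  15  white and 67  H  7  grey.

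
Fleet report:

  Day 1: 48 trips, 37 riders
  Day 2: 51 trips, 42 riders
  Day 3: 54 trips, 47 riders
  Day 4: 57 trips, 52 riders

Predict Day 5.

For the trips, +3 each step: 48, 51, 54, 57 → 60.
Riders — +5 each step: 37, 42, 47, 52 → 57.
Putting it together: 60 trips, 57 riders.

60 trips, 57 riders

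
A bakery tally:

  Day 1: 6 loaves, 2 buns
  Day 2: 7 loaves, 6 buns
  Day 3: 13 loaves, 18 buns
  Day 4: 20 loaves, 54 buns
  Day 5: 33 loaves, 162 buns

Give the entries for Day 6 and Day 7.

53 loaves, 486 buns; 86 loaves, 1458 buns

For the loaves, each term is the sum of the two before it: 6, 7, 13, 20, 33 → 53 → 86.
Buns goes 2, 6, 18, 54, 162 → 486 → 1458 (×3 each step).
Putting the parts together: 53 loaves, 486 buns and then 86 loaves, 1458 buns.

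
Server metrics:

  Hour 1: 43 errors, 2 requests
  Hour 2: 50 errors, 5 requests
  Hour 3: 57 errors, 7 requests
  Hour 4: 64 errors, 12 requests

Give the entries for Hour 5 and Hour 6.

71 errors, 19 requests; 78 errors, 31 requests

Errors: +7 each step, so 43, 50, 57, 64 → 71 → 78.
Requests: 2, 5, 7, 12 → 19 → 31 (each term is the sum of the two before it).
So the next two records are 71 errors, 19 requests and 78 errors, 31 requests.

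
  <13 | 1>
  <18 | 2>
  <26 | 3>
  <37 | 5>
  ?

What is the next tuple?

For the first part, differences are 5, 8, 11, … (increasing by 3 each time): 13, 18, 26, 37 → 51.
Second part — each term is the sum of the two before it: 1, 2, 3, 5 → 8.
So the next tuple is <51 | 8>.

<51 | 8>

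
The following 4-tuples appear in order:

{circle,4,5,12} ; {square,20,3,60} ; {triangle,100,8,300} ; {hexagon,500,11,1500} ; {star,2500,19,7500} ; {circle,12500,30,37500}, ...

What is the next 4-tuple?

For the shape, repeats circle → square → triangle → hexagon → star: circle, square, triangle, hexagon, star, circle → square.
Second slot: ×5 each step; 4, 20, 100, 500, 2500, 12500 → 62500.
Third slot — each term is the sum of the two before it: 5, 3, 8, 11, 19, 30 → 49.
Fourth slot: 12, 60, 300, 1500, 7500, 37500 → 187500 (always 3 × the second slot).
Putting it together: {square,62500,49,187500}.

{square,62500,49,187500}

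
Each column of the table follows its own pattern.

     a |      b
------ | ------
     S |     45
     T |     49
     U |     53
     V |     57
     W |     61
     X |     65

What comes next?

Y  69

Column a: letters move forward 1 place in the alphabet, so S, T, U, V, W, X → Y.
Column b: 45, 49, 53, 57, 61, 65 → 69 (+4 each step).
Combining the parts gives Y  69.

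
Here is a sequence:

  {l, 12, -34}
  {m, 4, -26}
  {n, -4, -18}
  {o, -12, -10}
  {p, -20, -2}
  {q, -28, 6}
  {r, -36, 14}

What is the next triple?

For the letter, letters move forward 1 place in the alphabet: l, m, n, o, p, q, r → s.
Second entry goes 12, 4, -4, -12, -20, -28, -36 → -44 (−8 each step).
Third entry: +8 each step, so -34, -26, -18, -10, -2, 6, 14 → 22.
Combining the parts gives {s, -44, 22}.

{s, -44, 22}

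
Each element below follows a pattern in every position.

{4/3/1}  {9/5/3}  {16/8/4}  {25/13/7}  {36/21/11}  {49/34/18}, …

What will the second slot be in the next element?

Second slot: each term is the sum of the two before it, so 3, 5, 8, 13, 21, 34 → 55.

55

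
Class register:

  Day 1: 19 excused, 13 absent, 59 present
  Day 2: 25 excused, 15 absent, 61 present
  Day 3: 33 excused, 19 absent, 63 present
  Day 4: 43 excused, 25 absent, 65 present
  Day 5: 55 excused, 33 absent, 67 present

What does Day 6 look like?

69 excused, 43 absent, 69 present

Excused goes 19, 25, 33, 43, 55 → 69 (differences are 6, 8, 10, … (increasing by 2 each time)).
Absent: differences are 2, 4, 6, … (increasing by 2 each time); 13, 15, 19, 25, 33 → 43.
Present: +2 each step, so 59, 61, 63, 65, 67 → 69.
Combining the parts gives 69 excused, 43 absent, 69 present.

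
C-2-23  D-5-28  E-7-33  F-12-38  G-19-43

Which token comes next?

H-31-48

Letter: letters move forward 1 place in the alphabet; C, D, E, F, G → H.
Second component: 2, 5, 7, 12, 19 → 31 (each term is the sum of the two before it).
Third component: +5 each step; 23, 28, 33, 38, 43 → 48.
Combining the parts gives H-31-48.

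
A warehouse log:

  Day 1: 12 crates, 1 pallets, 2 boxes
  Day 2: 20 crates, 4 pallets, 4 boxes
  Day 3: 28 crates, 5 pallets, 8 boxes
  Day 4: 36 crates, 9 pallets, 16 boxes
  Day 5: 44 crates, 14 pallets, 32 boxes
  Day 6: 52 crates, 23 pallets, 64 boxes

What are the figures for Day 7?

60 crates, 37 pallets, 128 boxes

Crates — +8 each step: 12, 20, 28, 36, 44, 52 → 60.
Pallets: each term is the sum of the two before it, so 1, 4, 5, 9, 14, 23 → 37.
For the boxes, ×2 each step: 2, 4, 8, 16, 32, 64 → 128.
Putting it together: 60 crates, 37 pallets, 128 boxes.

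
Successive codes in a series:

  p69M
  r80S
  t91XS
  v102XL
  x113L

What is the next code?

z124M

Letter — letters move forward 2 places in the alphabet: p, r, t, v, x → z.
For the second component, +11 each step: 69, 80, 91, 102, 113 → 124.
Size goes M, S, XS, XL, L → M (runs backward through clothing sizes XS→XL).
Combining the parts gives z124M.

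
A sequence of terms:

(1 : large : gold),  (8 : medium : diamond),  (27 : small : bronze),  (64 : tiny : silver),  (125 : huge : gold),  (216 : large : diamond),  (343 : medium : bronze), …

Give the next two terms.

First coordinate: perfect cubes: 1³, 2³, 3³, …, so 1, 8, 27, 64, 125, 216, 343 → 512 → 729.
Size: repeats large → medium → small → tiny → huge; large, medium, small, tiny, huge, large, medium → small → tiny.
Rank goes gold, diamond, bronze, silver, gold, diamond, bronze → silver → gold (repeats gold → diamond → bronze → silver).
Putting the parts together: (512 : small : silver) and then (729 : tiny : gold).

(512 : small : silver), (729 : tiny : gold)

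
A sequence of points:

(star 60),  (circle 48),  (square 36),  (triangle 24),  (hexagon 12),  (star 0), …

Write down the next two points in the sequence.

Shape — repeats star → circle → square → triangle → hexagon: star, circle, square, triangle, hexagon, star → circle → square.
Second component: −12 each step; 60, 48, 36, 24, 12, 0 → -12 → -24.
So the next two points are (circle -12) and (square -24).

(circle -12), (square -24)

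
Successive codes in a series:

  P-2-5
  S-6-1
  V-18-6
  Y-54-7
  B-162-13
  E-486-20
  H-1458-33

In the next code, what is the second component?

Letter: P, S, V, Y, B, E, H → K (letters move forward 3 places in the alphabet, wrapping Z→A).
For the second component, ×3 each step: 2, 6, 18, 54, 162, 486, 1458 → 4374.
Third component: 5, 1, 6, 7, 13, 20, 33 → 53 (each term is the sum of the two before it).

4374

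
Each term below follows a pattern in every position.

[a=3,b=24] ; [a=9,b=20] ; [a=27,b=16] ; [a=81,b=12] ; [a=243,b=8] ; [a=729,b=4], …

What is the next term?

A: ×3 each step; 3, 9, 27, 81, 243, 729 → 2187.
B goes 24, 20, 16, 12, 8, 4 → 0 (−4 each step).
So the next term is [a=2187,b=0].

[a=2187,b=0]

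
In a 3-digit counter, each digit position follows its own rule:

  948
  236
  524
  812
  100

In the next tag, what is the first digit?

4

First digit: +3 each step, mod 10, so 9, 2, 5, 8, 1 → 4.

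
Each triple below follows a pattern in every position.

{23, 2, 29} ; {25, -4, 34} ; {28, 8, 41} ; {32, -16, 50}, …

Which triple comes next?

{37, 32, 61}

First entry: differences are 2, 3, 4, … (increasing by 1 each time), so 23, 25, 28, 32 → 37.
Second entry: ×(-2) each step; 2, -4, 8, -16 → 32.
For the third entry, differences are 5, 7, 9, … (increasing by 2 each time): 29, 34, 41, 50 → 61.
Combining the parts gives {37, 32, 61}.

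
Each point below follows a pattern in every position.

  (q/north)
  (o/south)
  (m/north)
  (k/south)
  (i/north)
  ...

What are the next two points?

Letter goes q, o, m, k, i → g → e (letters move back 2 places in the alphabet).
For the direction, alternates north ↔ south: north, south, north, south, north → south → north.
So the next two points are (g/south) and (e/north).

(g/south), (e/north)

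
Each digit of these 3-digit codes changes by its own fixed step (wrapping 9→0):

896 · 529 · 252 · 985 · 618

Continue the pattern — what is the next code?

341

First digit: 8, 5, 2, 9, 6 → 3 (−3 each step, mod 10).
For the second digit, +3 each step, mod 10: 9, 2, 5, 8, 1 → 4.
Third digit: 6, 9, 2, 5, 8 → 1 (+3 each step, mod 10).
Putting it together: 341.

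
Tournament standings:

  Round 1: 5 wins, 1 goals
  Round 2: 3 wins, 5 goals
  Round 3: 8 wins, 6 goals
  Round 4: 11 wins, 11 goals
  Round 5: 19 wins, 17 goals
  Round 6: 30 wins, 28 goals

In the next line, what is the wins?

For the wins, each term is the sum of the two before it: 5, 3, 8, 11, 19, 30 → 49.
Goals goes 1, 5, 6, 11, 17, 28 → 45 (each term is the sum of the two before it).

49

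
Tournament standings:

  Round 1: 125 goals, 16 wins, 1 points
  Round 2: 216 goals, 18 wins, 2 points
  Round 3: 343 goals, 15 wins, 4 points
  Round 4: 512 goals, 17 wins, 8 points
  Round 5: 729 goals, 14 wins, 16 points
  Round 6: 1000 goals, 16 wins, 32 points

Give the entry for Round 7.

1331 goals, 13 wins, 64 points

Goals: perfect cubes: 5³, 6³, 7³, …, so 125, 216, 343, 512, 729, 1000 → 1331.
Wins goes 16, 18, 15, 17, 14, 16 → 13 (alternating steps +2, −3, +2, −3, …).
Points: 1, 2, 4, 8, 16, 32 → 64 (×2 each step).
Putting it together: 1331 goals, 13 wins, 64 points.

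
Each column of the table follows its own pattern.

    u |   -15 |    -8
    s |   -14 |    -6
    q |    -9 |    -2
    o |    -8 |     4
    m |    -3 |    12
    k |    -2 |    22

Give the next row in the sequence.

i  3  34

Letter: u, s, q, o, m, k → i (letters move back 2 places in the alphabet).
Second component: alternating steps +1, +5, +1, +5, …; -15, -14, -9, -8, -3, -2 → 3.
Third component goes -8, -6, -2, 4, 12, 22 → 34 (differences are 2, 4, 6, … (increasing by 2 each time)).
Combining the parts gives i  3  34.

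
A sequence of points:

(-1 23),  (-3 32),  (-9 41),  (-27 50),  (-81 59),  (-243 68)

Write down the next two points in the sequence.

For the first entry, ×3 each step: -1, -3, -9, -27, -81, -243 → -729 → -2187.
Second entry: 23, 32, 41, 50, 59, 68 → 77 → 86 (+9 each step).
So the next two points are (-729 77) and (-2187 86).

(-729 77), (-2187 86)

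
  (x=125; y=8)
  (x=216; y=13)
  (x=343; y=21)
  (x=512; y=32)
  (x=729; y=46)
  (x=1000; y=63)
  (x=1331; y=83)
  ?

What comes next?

(x=1728; y=106)

X: perfect cubes: 5³, 6³, 7³, …; 125, 216, 343, 512, 729, 1000, 1331 → 1728.
Y — differences are 5, 8, 11, … (increasing by 3 each time): 8, 13, 21, 32, 46, 63, 83 → 106.
Putting it together: (x=1728; y=106).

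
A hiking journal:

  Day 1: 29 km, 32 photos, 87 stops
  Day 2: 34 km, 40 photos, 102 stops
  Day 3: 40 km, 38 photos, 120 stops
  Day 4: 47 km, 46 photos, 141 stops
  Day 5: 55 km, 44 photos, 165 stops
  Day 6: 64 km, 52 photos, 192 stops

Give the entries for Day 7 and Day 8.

74 km, 50 photos, 222 stops; 85 km, 58 photos, 255 stops

For the km, differences are 5, 6, 7, … (increasing by 1 each time): 29, 34, 40, 47, 55, 64 → 74 → 85.
Photos: alternating steps +8, −2, +8, −2, …; 32, 40, 38, 46, 44, 52 → 50 → 58.
For the stops, always 3 × the km: 87, 102, 120, 141, 165, 192 → 222 → 255.
So the next two rows are 74 km, 50 photos, 222 stops and 85 km, 58 photos, 255 stops.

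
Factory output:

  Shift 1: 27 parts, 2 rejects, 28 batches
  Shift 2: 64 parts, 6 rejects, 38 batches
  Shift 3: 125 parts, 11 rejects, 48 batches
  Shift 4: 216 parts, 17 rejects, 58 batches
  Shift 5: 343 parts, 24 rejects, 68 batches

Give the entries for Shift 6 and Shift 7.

512 parts, 32 rejects, 78 batches; 729 parts, 41 rejects, 88 batches

For the parts, perfect cubes: 3³, 4³, 5³, …: 27, 64, 125, 216, 343 → 512 → 729.
Rejects — differences are 4, 5, 6, … (increasing by 1 each time): 2, 6, 11, 17, 24 → 32 → 41.
Batches: +10 each step; 28, 38, 48, 58, 68 → 78 → 88.
So the next two lines are 512 parts, 32 rejects, 78 batches and 729 parts, 41 rejects, 88 batches.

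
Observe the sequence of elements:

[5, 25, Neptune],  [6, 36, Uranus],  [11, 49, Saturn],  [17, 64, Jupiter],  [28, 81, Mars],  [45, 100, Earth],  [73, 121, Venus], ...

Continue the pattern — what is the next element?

[118, 144, Mercury]

First slot: each term is the sum of the two before it, so 5, 6, 11, 17, 28, 45, 73 → 118.
Second slot — perfect squares: 5², 6², 7², …: 25, 36, 49, 64, 81, 100, 121 → 144.
Planet: runs backward through the planets Mercury→Neptune; Neptune, Uranus, Saturn, Jupiter, Mars, Earth, Venus → Mercury.
Putting it together: [118, 144, Mercury].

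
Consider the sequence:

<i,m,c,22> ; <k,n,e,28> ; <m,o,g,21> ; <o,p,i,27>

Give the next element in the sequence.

<q,q,k,20>

First letter: i, k, m, o → q (letters move forward 2 places in the alphabet).
Second letter: letters move forward 1 place in the alphabet; m, n, o, p → q.
Third letter: letters move forward 2 places in the alphabet; c, e, g, i → k.
Fourth coordinate: alternating steps +6, −7, +6, −7, …, so 22, 28, 21, 27 → 20.
Combining the parts gives <q,q,k,20>.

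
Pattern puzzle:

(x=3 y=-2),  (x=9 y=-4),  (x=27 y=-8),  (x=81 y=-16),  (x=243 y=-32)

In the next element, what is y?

X: ×3 each step; 3, 9, 27, 81, 243 → 729.
Y: ×2 each step, so -2, -4, -8, -16, -32 → -64.

-64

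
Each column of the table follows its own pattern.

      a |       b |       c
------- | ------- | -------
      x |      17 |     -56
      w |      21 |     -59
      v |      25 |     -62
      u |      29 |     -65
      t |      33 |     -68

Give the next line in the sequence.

Column a: letters move back 1 place in the alphabet; x, w, v, u, t → s.
Column b: +4 each step; 17, 21, 25, 29, 33 → 37.
Column c goes -56, -59, -62, -65, -68 → -71 (−3 each step).
Combining the parts gives s  37  -71.

s  37  -71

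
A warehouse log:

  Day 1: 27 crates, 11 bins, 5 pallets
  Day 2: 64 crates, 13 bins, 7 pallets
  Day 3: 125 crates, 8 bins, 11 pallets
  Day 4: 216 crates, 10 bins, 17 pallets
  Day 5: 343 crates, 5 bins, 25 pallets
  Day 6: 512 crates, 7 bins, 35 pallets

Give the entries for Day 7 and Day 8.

Crates goes 27, 64, 125, 216, 343, 512 → 729 → 1000 (perfect cubes: 3³, 4³, 5³, …).
Bins: alternating steps +2, −5, +2, −5, …, so 11, 13, 8, 10, 5, 7 → 2 → 4.
For the pallets, differences are 2, 4, 6, … (increasing by 2 each time): 5, 7, 11, 17, 25, 35 → 47 → 61.
So the next two records are 729 crates, 2 bins, 47 pallets and 1000 crates, 4 bins, 61 pallets.

729 crates, 2 bins, 47 pallets; 1000 crates, 4 bins, 61 pallets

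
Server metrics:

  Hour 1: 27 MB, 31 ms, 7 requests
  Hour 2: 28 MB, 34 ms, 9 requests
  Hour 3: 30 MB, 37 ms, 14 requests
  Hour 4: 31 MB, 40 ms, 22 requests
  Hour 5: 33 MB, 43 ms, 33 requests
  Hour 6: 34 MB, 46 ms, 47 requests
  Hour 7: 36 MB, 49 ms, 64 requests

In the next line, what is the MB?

MB: 27, 28, 30, 31, 33, 34, 36 → 37 (alternating steps +1, +2, +1, +2, …).

37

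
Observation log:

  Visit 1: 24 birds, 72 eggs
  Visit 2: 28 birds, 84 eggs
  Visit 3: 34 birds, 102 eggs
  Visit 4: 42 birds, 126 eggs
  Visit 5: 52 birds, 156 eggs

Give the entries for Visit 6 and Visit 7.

64 birds, 192 eggs; 78 birds, 234 eggs

Birds: differences are 4, 6, 8, … (increasing by 2 each time), so 24, 28, 34, 42, 52 → 64 → 78.
Eggs: 72, 84, 102, 126, 156 → 192 → 234 (always 3 × the birds).
Putting the parts together: 64 birds, 192 eggs and then 78 birds, 234 eggs.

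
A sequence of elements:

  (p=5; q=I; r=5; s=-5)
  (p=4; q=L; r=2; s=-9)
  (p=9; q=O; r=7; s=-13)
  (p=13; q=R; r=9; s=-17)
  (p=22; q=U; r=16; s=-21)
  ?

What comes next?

(p=35; q=X; r=25; s=-25)

P — each term is the sum of the two before it: 5, 4, 9, 13, 22 → 35.
Q goes I, L, O, R, U → X (letters move forward 3 places in the alphabet).
For the r, each term is the sum of the two before it: 5, 2, 7, 9, 16 → 25.
For the s, −4 each step: -5, -9, -13, -17, -21 → -25.
Putting it together: (p=35; q=X; r=25; s=-25).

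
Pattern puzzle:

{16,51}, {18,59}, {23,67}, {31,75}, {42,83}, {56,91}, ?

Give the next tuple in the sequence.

First part goes 16, 18, 23, 31, 42, 56 → 73 (differences are 2, 5, 8, … (increasing by 3 each time)).
Second part — +8 each step: 51, 59, 67, 75, 83, 91 → 99.
Combining the parts gives {73,99}.

{73,99}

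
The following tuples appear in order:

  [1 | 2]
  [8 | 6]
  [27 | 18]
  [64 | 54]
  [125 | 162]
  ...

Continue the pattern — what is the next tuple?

[216 | 486]

First slot — perfect cubes: 1³, 2³, 3³, …: 1, 8, 27, 64, 125 → 216.
Second slot: ×3 each step, so 2, 6, 18, 54, 162 → 486.
Putting it together: [216 | 486].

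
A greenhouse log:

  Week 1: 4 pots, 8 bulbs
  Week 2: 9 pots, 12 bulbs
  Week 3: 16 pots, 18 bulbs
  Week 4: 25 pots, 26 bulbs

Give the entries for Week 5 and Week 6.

36 pots, 36 bulbs; 49 pots, 48 bulbs

Pots: perfect squares: 2², 3², 4², …, so 4, 9, 16, 25 → 36 → 49.
Bulbs: 8, 12, 18, 26 → 36 → 48 (differences are 4, 6, 8, … (increasing by 2 each time)).
Putting the parts together: 36 pots, 36 bulbs and then 49 pots, 48 bulbs.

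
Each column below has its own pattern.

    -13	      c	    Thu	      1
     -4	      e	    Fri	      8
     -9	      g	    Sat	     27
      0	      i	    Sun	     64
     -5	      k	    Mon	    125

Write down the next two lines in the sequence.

4  m  Tue  216; -1  o  Wed  343

For the first component, alternating steps +9, −5, +9, −5, …: -13, -4, -9, 0, -5 → 4 → -1.
Letter: letters move forward 2 places in the alphabet, so c, e, g, i, k → m → o.
Day: runs through the weekdays Mon→Sun; Thu, Fri, Sat, Sun, Mon → Tue → Wed.
Fourth component — perfect cubes: 1³, 2³, 3³, …: 1, 8, 27, 64, 125 → 216 → 343.
So the next two lines are 4  m  Tue  216 and -1  o  Wed  343.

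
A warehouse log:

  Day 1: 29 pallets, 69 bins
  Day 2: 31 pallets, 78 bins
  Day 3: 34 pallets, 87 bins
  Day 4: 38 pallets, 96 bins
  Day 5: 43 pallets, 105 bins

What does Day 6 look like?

49 pallets, 114 bins

Pallets — differences are 2, 3, 4, … (increasing by 1 each time): 29, 31, 34, 38, 43 → 49.
Bins: 69, 78, 87, 96, 105 → 114 (+9 each step).
Combining the parts gives 49 pallets, 114 bins.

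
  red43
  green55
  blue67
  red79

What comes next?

Colour: repeats red → green → blue; red, green, blue, red → green.
Second component: 43, 55, 67, 79 → 91 (+12 each step).
So the next label is green91.

green91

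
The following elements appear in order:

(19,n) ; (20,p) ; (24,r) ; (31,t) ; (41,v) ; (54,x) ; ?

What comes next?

(70,z)

First part: differences are 1, 4, 7, … (increasing by 3 each time); 19, 20, 24, 31, 41, 54 → 70.
Letter — letters move forward 2 places in the alphabet: n, p, r, t, v, x → z.
So the next element is (70,z).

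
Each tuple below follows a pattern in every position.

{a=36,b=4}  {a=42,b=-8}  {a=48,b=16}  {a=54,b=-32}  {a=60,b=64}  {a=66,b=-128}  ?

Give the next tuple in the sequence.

{a=72,b=256}

A goes 36, 42, 48, 54, 60, 66 → 72 (+6 each step).
For the b, ×(-2) each step: 4, -8, 16, -32, 64, -128 → 256.
Putting it together: {a=72,b=256}.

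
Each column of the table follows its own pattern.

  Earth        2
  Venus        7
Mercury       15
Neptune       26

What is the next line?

Planet goes Earth, Venus, Mercury, Neptune → Uranus (runs backward through the planets Mercury→Neptune).
Second component — differences are 5, 8, 11, … (increasing by 3 each time): 2, 7, 15, 26 → 40.
Putting it together: Uranus  40.

Uranus  40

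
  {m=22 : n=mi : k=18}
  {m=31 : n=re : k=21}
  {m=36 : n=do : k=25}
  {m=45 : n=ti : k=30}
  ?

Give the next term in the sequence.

{m=50 : n=la : k=36}

M: 22, 31, 36, 45 → 50 (alternating steps +9, +5, +9, +5, …).
N — runs backward through the solfège scale do→ti: mi, re, do, ti → la.
K: 18, 21, 25, 30 → 36 (differences are 3, 4, 5, … (increasing by 1 each time)).
Putting it together: {m=50 : n=la : k=36}.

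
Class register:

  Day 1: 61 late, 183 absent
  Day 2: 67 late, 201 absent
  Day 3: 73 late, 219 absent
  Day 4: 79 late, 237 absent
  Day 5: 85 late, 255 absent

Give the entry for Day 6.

91 late, 273 absent

Late: +6 each step; 61, 67, 73, 79, 85 → 91.
Absent goes 183, 201, 219, 237, 255 → 273 (always 3 × the late).
Combining the parts gives 91 late, 273 absent.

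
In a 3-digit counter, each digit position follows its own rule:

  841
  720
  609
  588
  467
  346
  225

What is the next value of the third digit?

For the third digit, −1 each step, mod 10: 1, 0, 9, 8, 7, 6, 5 → 4.

4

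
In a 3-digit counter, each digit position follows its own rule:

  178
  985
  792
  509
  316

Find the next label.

First digit: −2 each step, mod 10, so 1, 9, 7, 5, 3 → 1.
Second digit goes 7, 8, 9, 0, 1 → 2 (+1 each step, mod 10).
Third digit: −3 each step, mod 10; 8, 5, 2, 9, 6 → 3.
Combining the parts gives 123.

123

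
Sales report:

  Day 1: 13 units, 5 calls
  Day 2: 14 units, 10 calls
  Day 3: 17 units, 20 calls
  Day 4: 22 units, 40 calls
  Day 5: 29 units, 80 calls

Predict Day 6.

Units: differences are 1, 3, 5, … (increasing by 2 each time), so 13, 14, 17, 22, 29 → 38.
Calls — ×2 each step: 5, 10, 20, 40, 80 → 160.
Putting it together: 38 units, 160 calls.

38 units, 160 calls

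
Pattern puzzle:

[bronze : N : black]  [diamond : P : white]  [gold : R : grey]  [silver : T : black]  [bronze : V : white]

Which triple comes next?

[diamond : X : grey]

Rank: repeats bronze → diamond → gold → silver; bronze, diamond, gold, silver, bronze → diamond.
Letter — letters move forward 2 places in the alphabet: N, P, R, T, V → X.
Shade: repeats black → white → grey; black, white, grey, black, white → grey.
Combining the parts gives [diamond : X : grey].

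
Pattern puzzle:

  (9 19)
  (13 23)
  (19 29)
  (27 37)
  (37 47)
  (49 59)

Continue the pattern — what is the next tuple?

First component: differences are 4, 6, 8, … (increasing by 2 each time), so 9, 13, 19, 27, 37, 49 → 63.
Second component — differences are 4, 6, 8, … (increasing by 2 each time): 19, 23, 29, 37, 47, 59 → 73.
So the next tuple is (63 73).

(63 73)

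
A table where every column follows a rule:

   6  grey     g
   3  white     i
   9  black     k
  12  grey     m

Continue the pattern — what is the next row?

For the first component, each term is the sum of the two before it: 6, 3, 9, 12 → 21.
Shade — repeats grey → white → black: grey, white, black, grey → white.
Letter: letters move forward 2 places in the alphabet, so g, i, k, m → o.
Combining the parts gives 21  white  o.

21  white  o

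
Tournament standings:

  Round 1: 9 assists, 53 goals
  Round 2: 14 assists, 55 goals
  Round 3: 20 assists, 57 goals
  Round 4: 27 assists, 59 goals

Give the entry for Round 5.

35 assists, 61 goals

For the assists, differences are 5, 6, 7, … (increasing by 1 each time): 9, 14, 20, 27 → 35.
Goals: 53, 55, 57, 59 → 61 (+2 each step).
Putting it together: 35 assists, 61 goals.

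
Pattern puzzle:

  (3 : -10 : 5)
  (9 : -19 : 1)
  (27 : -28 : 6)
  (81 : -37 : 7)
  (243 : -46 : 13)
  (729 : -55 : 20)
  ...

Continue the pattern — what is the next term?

First value: 3, 9, 27, 81, 243, 729 → 2187 (×3 each step).
Second value: -10, -19, -28, -37, -46, -55 → -64 (−9 each step).
Third value goes 5, 1, 6, 7, 13, 20 → 33 (each term is the sum of the two before it).
Combining the parts gives (2187 : -64 : 33).

(2187 : -64 : 33)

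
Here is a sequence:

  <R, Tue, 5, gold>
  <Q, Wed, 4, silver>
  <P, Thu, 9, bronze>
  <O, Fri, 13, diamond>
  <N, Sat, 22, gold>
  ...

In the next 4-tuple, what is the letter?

Letter — letters move back 1 place in the alphabet: R, Q, P, O, N → M.
Day: Tue, Wed, Thu, Fri, Sat → Sun (runs through the weekdays Mon→Sun).
Third value goes 5, 4, 9, 13, 22 → 35 (each term is the sum of the two before it).
Rank: repeats gold → silver → bronze → diamond, so gold, silver, bronze, diamond, gold → silver.

M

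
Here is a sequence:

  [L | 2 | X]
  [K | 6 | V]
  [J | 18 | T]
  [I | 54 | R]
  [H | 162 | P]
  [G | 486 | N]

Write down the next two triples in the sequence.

[F | 1458 | L], [E | 4374 | J]

First letter — letters move back 1 place in the alphabet: L, K, J, I, H, G → F → E.
Second entry: ×3 each step; 2, 6, 18, 54, 162, 486 → 1458 → 4374.
Second letter: X, V, T, R, P, N → L → J (letters move back 2 places in the alphabet).
Putting the parts together: [F | 1458 | L] and then [E | 4374 | J].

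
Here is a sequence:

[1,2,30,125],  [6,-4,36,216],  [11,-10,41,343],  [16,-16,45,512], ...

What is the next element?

[21,-22,48,729]

First slot: 1, 6, 11, 16 → 21 (+5 each step).
Second slot: 2, -4, -10, -16 → -22 (−6 each step).
Third slot goes 30, 36, 41, 45 → 48 (differences are 6, 5, 4, … (decreasing by 1 each time)).
Fourth slot — perfect cubes: 5³, 6³, 7³, …: 125, 216, 343, 512 → 729.
Putting it together: [21,-22,48,729].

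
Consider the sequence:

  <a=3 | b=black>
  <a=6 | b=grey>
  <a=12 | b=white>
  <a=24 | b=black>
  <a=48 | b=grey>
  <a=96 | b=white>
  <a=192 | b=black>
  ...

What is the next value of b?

grey

A: 3, 6, 12, 24, 48, 96, 192 → 384 (×2 each step).
B: black, grey, white, black, grey, white, black → grey (repeats black → grey → white).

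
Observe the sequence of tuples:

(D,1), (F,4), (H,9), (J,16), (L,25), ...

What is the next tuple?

Letter: letters move forward 2 places in the alphabet; D, F, H, J, L → N.
Second value: 1, 4, 9, 16, 25 → 36 (perfect squares: 1², 2², 3², …).
Combining the parts gives (N,36).

(N,36)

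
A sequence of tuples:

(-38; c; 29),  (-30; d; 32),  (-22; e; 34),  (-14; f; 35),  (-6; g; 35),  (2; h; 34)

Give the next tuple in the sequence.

First coordinate: -38, -30, -22, -14, -6, 2 → 10 (+8 each step).
For the letter, letters move forward 1 place in the alphabet: c, d, e, f, g, h → i.
Third coordinate: differences are 3, 2, 1, … (decreasing by 1 each time), so 29, 32, 34, 35, 35, 34 → 32.
Combining the parts gives (10; i; 32).

(10; i; 32)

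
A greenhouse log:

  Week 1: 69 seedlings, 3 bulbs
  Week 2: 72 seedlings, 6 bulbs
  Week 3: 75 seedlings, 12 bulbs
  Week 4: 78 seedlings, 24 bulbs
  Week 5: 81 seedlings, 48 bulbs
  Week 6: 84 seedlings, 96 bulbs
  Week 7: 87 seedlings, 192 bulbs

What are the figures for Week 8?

Seedlings: +3 each step; 69, 72, 75, 78, 81, 84, 87 → 90.
For the bulbs, ×2 each step: 3, 6, 12, 24, 48, 96, 192 → 384.
So the next record is 90 seedlings, 384 bulbs.

90 seedlings, 384 bulbs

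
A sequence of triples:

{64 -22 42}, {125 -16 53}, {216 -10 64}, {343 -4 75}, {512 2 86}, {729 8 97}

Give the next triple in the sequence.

First part: perfect cubes: 4³, 5³, 6³, …; 64, 125, 216, 343, 512, 729 → 1000.
Second part: +6 each step, so -22, -16, -10, -4, 2, 8 → 14.
For the third part, +11 each step: 42, 53, 64, 75, 86, 97 → 108.
Combining the parts gives {1000 14 108}.

{1000 14 108}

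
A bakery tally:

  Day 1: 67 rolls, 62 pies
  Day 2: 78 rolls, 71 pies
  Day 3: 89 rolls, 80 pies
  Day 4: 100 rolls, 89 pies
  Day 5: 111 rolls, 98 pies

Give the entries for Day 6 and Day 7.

Rolls: 67, 78, 89, 100, 111 → 122 → 133 (+11 each step).
Pies: 62, 71, 80, 89, 98 → 107 → 116 (+9 each step).
So the next two rows are 122 rolls, 107 pies and 133 rolls, 116 pies.

122 rolls, 107 pies; 133 rolls, 116 pies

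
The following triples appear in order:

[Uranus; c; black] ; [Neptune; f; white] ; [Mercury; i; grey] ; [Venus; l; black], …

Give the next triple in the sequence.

Planet — runs through the planets Mercury→Neptune: Uranus, Neptune, Mercury, Venus → Earth.
Letter: letters move forward 3 places in the alphabet, so c, f, i, l → o.
Shade: repeats black → white → grey, so black, white, grey, black → white.
So the next triple is [Earth; o; white].

[Earth; o; white]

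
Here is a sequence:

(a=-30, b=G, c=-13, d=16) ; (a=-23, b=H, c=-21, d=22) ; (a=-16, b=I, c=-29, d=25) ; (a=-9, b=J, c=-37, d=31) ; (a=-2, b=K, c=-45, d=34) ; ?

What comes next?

(a=5, b=L, c=-53, d=40)

A: -30, -23, -16, -9, -2 → 5 (+7 each step).
B goes G, H, I, J, K → L (letters move forward 1 place in the alphabet).
C — −8 each step: -13, -21, -29, -37, -45 → -53.
D: alternating steps +6, +3, +6, +3, …; 16, 22, 25, 31, 34 → 40.
Putting it together: (a=5, b=L, c=-53, d=40).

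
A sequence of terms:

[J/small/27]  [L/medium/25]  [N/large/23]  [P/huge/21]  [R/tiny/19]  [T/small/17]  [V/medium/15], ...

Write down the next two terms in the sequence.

Letter: J, L, N, P, R, T, V → X → Z (letters move forward 2 places in the alphabet).
Size — repeats small → medium → large → huge → tiny: small, medium, large, huge, tiny, small, medium → large → huge.
Third coordinate: −2 each step, so 27, 25, 23, 21, 19, 17, 15 → 13 → 11.
So the next two terms are [X/large/13] and [Z/huge/11].

[X/large/13], [Z/huge/11]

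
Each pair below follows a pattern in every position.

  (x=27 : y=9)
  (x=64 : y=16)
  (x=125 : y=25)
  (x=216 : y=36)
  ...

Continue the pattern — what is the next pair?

(x=343 : y=49)

X — perfect cubes: 3³, 4³, 5³, …: 27, 64, 125, 216 → 343.
Y — perfect squares: 3², 4², 5², …: 9, 16, 25, 36 → 49.
So the next pair is (x=343 : y=49).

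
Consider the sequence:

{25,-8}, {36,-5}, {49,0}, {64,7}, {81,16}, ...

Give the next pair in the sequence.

{100,27}

First entry: perfect squares: 5², 6², 7², …, so 25, 36, 49, 64, 81 → 100.
Second entry: -8, -5, 0, 7, 16 → 27 (differences are 3, 5, 7, … (increasing by 2 each time)).
Putting it together: {100,27}.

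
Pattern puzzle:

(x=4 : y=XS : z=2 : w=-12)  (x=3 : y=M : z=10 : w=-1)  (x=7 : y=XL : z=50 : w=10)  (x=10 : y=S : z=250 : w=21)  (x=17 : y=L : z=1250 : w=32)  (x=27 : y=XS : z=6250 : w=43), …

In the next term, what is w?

For the w, +11 each step: -12, -1, 10, 21, 32, 43 → 54.

54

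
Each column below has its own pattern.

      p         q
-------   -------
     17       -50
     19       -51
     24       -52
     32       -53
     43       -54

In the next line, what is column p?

For the column p, differences are 2, 5, 8, … (increasing by 3 each time): 17, 19, 24, 32, 43 → 57.

57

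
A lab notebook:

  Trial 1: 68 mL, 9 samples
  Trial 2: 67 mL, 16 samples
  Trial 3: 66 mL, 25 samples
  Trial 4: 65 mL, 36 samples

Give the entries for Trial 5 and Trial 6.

64 mL, 49 samples; 63 mL, 64 samples

For the mL, −1 each step: 68, 67, 66, 65 → 64 → 63.
For the samples, perfect squares: 3², 4², 5², …: 9, 16, 25, 36 → 49 → 64.
Putting the parts together: 64 mL, 49 samples and then 63 mL, 64 samples.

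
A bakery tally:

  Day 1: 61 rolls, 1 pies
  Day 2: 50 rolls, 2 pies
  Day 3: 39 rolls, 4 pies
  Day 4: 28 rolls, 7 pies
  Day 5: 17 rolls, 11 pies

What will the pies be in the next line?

Rolls: −11 each step, so 61, 50, 39, 28, 17 → 6.
Pies: differences are 1, 2, 3, … (increasing by 1 each time); 1, 2, 4, 7, 11 → 16.

16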